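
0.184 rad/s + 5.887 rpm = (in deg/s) 45.86. Check: 0.184 rad/s is already in rad/s. 1 rpm = 0.10471976 rad/s, so 5.887 rpm = 5.887 * 0.10471976 = 0.6164852 rad/s. Sum: 0.184 + 0.6164852 = 0.8004852 rad/s. 1 deg/s = 0.017453293 rad/s, so 0.8004852 rad/s = 0.8004852 / 0.017453293 = 45.864423 deg/s ≈ 45.86 deg/s (4 s.f.).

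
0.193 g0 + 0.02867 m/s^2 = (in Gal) 1 g0 = 9.80665 m/s^2, so 0.193 g0 = 0.193 * 9.80665 = 1.8926835 m/s^2. 0.02867 m/s^2 is already in m/s^2. Sum: 1.8926835 + 0.02867 = 1.9213535 m/s^2. 1 Gal = 0.01 m/s^2, so 1.9213535 m/s^2 = 1.9213535 / 0.01 = 192.13535 Gal ≈ 192.1 Gal (4 s.f.). Final answer: 192.1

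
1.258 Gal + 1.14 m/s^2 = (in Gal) 1 Gal = 0.01 m/s^2, so 1.258 Gal = 1.258 * 0.01 = 0.01258 m/s^2. 1.14 m/s^2 is already in m/s^2. Sum: 0.01258 + 1.14 = 1.15258 m/s^2. 1 Gal = 0.01 m/s^2, so 1.15258 m/s^2 = 1.15258 / 0.01 = 115.258 Gal ≈ 115.3 Gal (4 s.f.). Final answer: 115.3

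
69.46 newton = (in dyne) 69.46 newton = 69.46 N. 1 dyne = 1e-05 N, so 69.46 N = 69.46 / 1e-05 = 6946000 dyne ≈ 6.946e+06 dyne (4 s.f.). Final answer: 6.946e+06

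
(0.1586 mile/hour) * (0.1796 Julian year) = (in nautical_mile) 1 mile/hour = 0.44704 m/s, so 0.1586 mile/hour = 0.1586 * 0.44704 = 0.070900544 m/s. 1 Julian year = 31557600 s, so 0.1796 Julian year = 0.1796 * 31557600 = 5667745 s. Combine: 0.070900544 m/s * 5667745 s = 401846.2 m. 1 nautical_mile = 1852 m, so 401846.2 m = 401846.2 / 1852 = 216.97959 nautical_mile ≈ 217 nautical_mile (4 s.f.). Final answer: 217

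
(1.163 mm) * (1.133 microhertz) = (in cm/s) 1.318e-07. Check: 1 mm = 0.001 m, so 1.163 mm = 1.163 * 0.001 = 0.001163 m. 1 microhertz = 1e-06 Hz, so 1.133 microhertz = 1.133 * 1e-06 = 1.133e-06 Hz. Combine: 0.001163 m * 1.133e-06 Hz = 1.317679e-09 m/s. 1 cm/s = 0.01 m/s, so 1.317679e-09 m/s = 1.317679e-09 / 0.01 = 1.317679e-07 cm/s ≈ 1.318e-07 cm/s (4 s.f.).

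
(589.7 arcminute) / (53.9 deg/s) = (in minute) 0.003039. Check: 1 arcminute = 0.00029088821 rad, so 589.7 arcminute = 589.7 * 0.00029088821 = 0.17153678 rad. 1 deg/s = 0.017453293 rad/s, so 53.9 deg/s = 53.9 * 0.017453293 = 0.94073247 rad/s. Combine: 0.17153678 rad / 0.94073247 rad/s = 0.18234385 s. 1 minute = 60 s, so 0.18234385 s = 0.18234385 / 60 = 0.0030390641 minute ≈ 0.003039 minute (4 s.f.).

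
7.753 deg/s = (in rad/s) 1 deg/s = 0.017453293 rad/s, so 7.753 deg/s = 7.753 * 0.017453293 = 0.13531538 rad/s. Result: 0.13531538 rad/s ≈ 0.1353 rad/s (4 s.f.). Final answer: 0.1353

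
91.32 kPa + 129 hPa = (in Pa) 1.042e+05. Check: 1 kPa = 1000 Pa, so 91.32 kPa = 91.32 * 1000 = 91320 Pa. 1 hPa = 100 Pa, so 129 hPa = 129 * 100 = 12900 Pa. Sum: 91320 + 12900 = 104220 Pa. Result: 104220 Pa ≈ 1.042e+05 Pa (4 s.f.).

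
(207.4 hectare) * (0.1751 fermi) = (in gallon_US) 1 hectare = 10000 m^2, so 207.4 hectare = 207.4 * 10000 = 2074000 m^2. 1 fermi = 1e-15 m, so 0.1751 fermi = 0.1751 * 1e-15 = 1.751e-16 m. Combine: 2074000 m^2 * 1.751e-16 m = 3.631574e-10 m^3. 1 gallon_US = 0.0037854118 m^3, so 3.631574e-10 m^3 = 3.631574e-10 / 0.0037854118 = 9.5936036e-08 gallon_US ≈ 9.594e-08 gallon_US (4 s.f.). Final answer: 9.594e-08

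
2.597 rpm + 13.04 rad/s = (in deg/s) 762.7. Check: 1 rpm = 0.10471976 rad/s, so 2.597 rpm = 2.597 * 0.10471976 = 0.2719572 rad/s. 13.04 rad/s is already in rad/s. Sum: 0.2719572 + 13.04 = 13.311957 rad/s. 1 deg/s = 0.017453293 rad/s, so 13.311957 rad/s = 13.311957 / 0.017453293 = 762.71896 deg/s ≈ 762.7 deg/s (4 s.f.).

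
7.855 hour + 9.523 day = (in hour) 236.4. Check: 1 hour = 3600 s, so 7.855 hour = 7.855 * 3600 = 28278 s. 1 day = 86400 s, so 9.523 day = 9.523 * 86400 = 822787.2 s. Sum: 28278 + 822787.2 = 851065.2 s. 1 hour = 3600 s, so 851065.2 s = 851065.2 / 3600 = 236.407 hour ≈ 236.4 hour (4 s.f.).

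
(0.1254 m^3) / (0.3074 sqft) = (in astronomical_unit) 0.1254 m^3 is already in m^3. 1 sqft = 0.09290304 m^2, so 0.3074 sqft = 0.3074 * 0.09290304 = 0.028558394 m^2. Combine: 0.1254 m^3 / 0.028558394 m^2 = 4.3910031 m. 1 astronomical_unit = 1.4959787e+11 m, so 4.3910031 m = 4.3910031 / 1.4959787e+11 = 2.9352043e-11 astronomical_unit ≈ 2.935e-11 astronomical_unit (4 s.f.). Final answer: 2.935e-11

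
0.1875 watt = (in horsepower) 0.0002514. Check: 0.1875 watt = 0.1875 W. 1 horsepower = 745.69987 W, so 0.1875 W = 0.1875 / 745.69987 = 0.00025144164 horsepower ≈ 0.0002514 horsepower (4 s.f.).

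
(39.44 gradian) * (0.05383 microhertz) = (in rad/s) 3.335e-08. Check: 1 gradian = 0.015707963 rad, so 39.44 gradian = 39.44 * 0.015707963 = 0.61952207 rad. 1 microhertz = 1e-06 Hz, so 0.05383 microhertz = 0.05383 * 1e-06 = 5.383e-08 Hz. Combine: 0.61952207 rad * 5.383e-08 Hz = 3.3348873e-08 rad/s. Result: 3.3348873e-08 rad/s ≈ 3.335e-08 rad/s (4 s.f.).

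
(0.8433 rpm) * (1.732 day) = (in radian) 1 rpm = 0.10471976 rad/s, so 0.8433 rpm = 0.8433 * 0.10471976 = 0.088310169 rad/s. 1 day = 86400 s, so 1.732 day = 1.732 * 86400 = 149644.8 s. Combine: 0.088310169 rad/s * 149644.8 s = 13215.158 rad. 13215.158 rad = 13215.158 radian ≈ 1.322e+04 radian (4 s.f.). Final answer: 1.322e+04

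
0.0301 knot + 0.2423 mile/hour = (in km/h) 0.4457. Check: 1 knot = 0.51444444 m/s, so 0.0301 knot = 0.0301 * 0.51444444 = 0.015484778 m/s. 1 mile/hour = 0.44704 m/s, so 0.2423 mile/hour = 0.2423 * 0.44704 = 0.10831779 m/s. Sum: 0.015484778 + 0.10831779 = 0.12380257 m/s. 1 km/h = 0.27777778 m/s, so 0.12380257 m/s = 0.12380257 / 0.27777778 = 0.44568925 km/h ≈ 0.4457 km/h (4 s.f.).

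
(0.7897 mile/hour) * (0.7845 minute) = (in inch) 654.2. Check: 1 mile/hour = 0.44704 m/s, so 0.7897 mile/hour = 0.7897 * 0.44704 = 0.35302749 m/s. 1 minute = 60 s, so 0.7845 minute = 0.7845 * 60 = 47.07 s. Combine: 0.35302749 m/s * 47.07 s = 16.617004 m. 1 inch = 0.0254 m, so 16.617004 m = 16.617004 / 0.0254 = 654.21275 inch ≈ 654.2 inch (4 s.f.).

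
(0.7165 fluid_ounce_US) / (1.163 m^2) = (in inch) 1 fluid_ounce_US = 2.957353e-05 m^3, so 0.7165 fluid_ounce_US = 0.7165 * 2.957353e-05 = 2.1189434e-05 m^3. 1.163 m^2 is already in m^2. Combine: 2.1189434e-05 m^3 / 1.163 m^2 = 1.8219634e-05 m. 1 inch = 0.0254 m, so 1.8219634e-05 m = 1.8219634e-05 / 0.0254 = 0.00071730841 inch ≈ 0.0007173 inch (4 s.f.). Final answer: 0.0007173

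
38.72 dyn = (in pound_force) 8.705e-05. Check: 1 dyn = 1e-05 N, so 38.72 dyn = 38.72 * 1e-05 = 0.0003872 N. 1 pound_force = 4.4482216 N, so 0.0003872 N = 0.0003872 / 4.4482216 = 8.7046023e-05 pound_force ≈ 8.705e-05 pound_force (4 s.f.).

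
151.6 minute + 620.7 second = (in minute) 1 minute = 60 s, so 151.6 minute = 151.6 * 60 = 9096 s. 620.7 second = 620.7 s. Sum: 9096 + 620.7 = 9716.7 s. 1 minute = 60 s, so 9716.7 s = 9716.7 / 60 = 161.945 minute ≈ 161.9 minute (4 s.f.). Final answer: 161.9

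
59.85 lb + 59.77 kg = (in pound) 191.6. Check: 1 lb = 0.45359237 kg, so 59.85 lb = 59.85 * 0.45359237 = 27.147503 kg. 59.77 kg is already in kg. Sum: 27.147503 + 59.77 = 86.917503 kg. 1 pound = 0.45359237 kg, so 86.917503 kg = 86.917503 / 0.45359237 = 191.62029 pound ≈ 191.6 pound (4 s.f.).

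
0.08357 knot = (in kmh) 1 knot = 0.51444444 m/s, so 0.08357 knot = 0.08357 * 0.51444444 = 0.042992122 m/s. 1 kmh = 0.27777778 m/s, so 0.042992122 m/s = 0.042992122 / 0.27777778 = 0.15477164 kmh ≈ 0.1548 kmh (4 s.f.). Final answer: 0.1548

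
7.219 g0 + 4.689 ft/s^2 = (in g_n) 1 g0 = 9.80665 m/s^2, so 7.219 g0 = 7.219 * 9.80665 = 70.794206 m/s^2. 1 ft/s^2 = 0.3048 m/s^2, so 4.689 ft/s^2 = 4.689 * 0.3048 = 1.4292072 m/s^2. Sum: 70.794206 + 1.4292072 = 72.223414 m/s^2. 1 g_n = 9.80665 m/s^2, so 72.223414 m/s^2 = 72.223414 / 9.80665 = 7.3647386 g_n ≈ 7.365 g_n (4 s.f.). Final answer: 7.365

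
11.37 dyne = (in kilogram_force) 1.159e-05. Check: 1 dyne = 1e-05 N, so 11.37 dyne = 11.37 * 1e-05 = 0.0001137 N. 1 kilogram_force = 9.80665 N, so 0.0001137 N = 0.0001137 / 9.80665 = 1.1594173e-05 kilogram_force ≈ 1.159e-05 kilogram_force (4 s.f.).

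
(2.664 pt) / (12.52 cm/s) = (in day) 1 pt = 0.00035277778 m, so 2.664 pt = 2.664 * 0.00035277778 = 0.0009398 m. 1 cm/s = 0.01 m/s, so 12.52 cm/s = 12.52 * 0.01 = 0.1252 m/s. Combine: 0.0009398 m / 0.1252 m/s = 0.0075063898 s. 1 day = 86400 s, so 0.0075063898 s = 0.0075063898 / 86400 = 8.6879511e-08 day ≈ 8.688e-08 day (4 s.f.). Final answer: 8.688e-08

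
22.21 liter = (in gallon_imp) 1 liter = 0.001 m^3, so 22.21 liter = 22.21 * 0.001 = 0.02221 m^3. 1 gallon_imp = 0.00454609 m^3, so 0.02221 m^3 = 0.02221 / 0.00454609 = 4.885517 gallon_imp ≈ 4.886 gallon_imp (4 s.f.). Final answer: 4.886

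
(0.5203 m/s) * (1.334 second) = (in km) 0.5203 m/s is already in m/s. 1.334 second = 1.334 s. Combine: 0.5203 m/s * 1.334 s = 0.6940802 m. 1 km = 1000 m, so 0.6940802 m = 0.6940802 / 1000 = 0.0006940802 km ≈ 0.0006941 km (4 s.f.). Final answer: 0.0006941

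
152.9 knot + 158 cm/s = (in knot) 156. Check: 1 knot = 0.51444444 m/s, so 152.9 knot = 152.9 * 0.51444444 = 78.658556 m/s. 1 cm/s = 0.01 m/s, so 158 cm/s = 158 * 0.01 = 1.58 m/s. Sum: 78.658556 + 1.58 = 80.238556 m/s. 1 knot = 0.51444444 m/s, so 80.238556 m/s = 80.238556 / 0.51444444 = 155.97127 knot ≈ 156 knot (4 s.f.).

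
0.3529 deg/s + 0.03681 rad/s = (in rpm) 0.4103. Check: 1 deg/s = 0.017453293 rad/s, so 0.3529 deg/s = 0.3529 * 0.017453293 = 0.0061592669 rad/s. 0.03681 rad/s is already in rad/s. Sum: 0.0061592669 + 0.03681 = 0.042969267 rad/s. 1 rpm = 0.10471976 rad/s, so 0.042969267 rad/s = 0.042969267 / 0.10471976 = 0.41032627 rpm ≈ 0.4103 rpm (4 s.f.).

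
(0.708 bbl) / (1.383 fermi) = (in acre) 2.011e+10. Check: 1 bbl = 0.15898729 m^3, so 0.708 bbl = 0.708 * 0.15898729 = 0.112563 m^3. 1 fermi = 1e-15 m, so 1.383 fermi = 1.383 * 1e-15 = 1.383e-15 m. Combine: 0.112563 m^3 / 1.383e-15 m = 8.1390459e+13 m^2. 1 acre = 4046.8564 m^2, so 8.1390459e+13 m^2 = 8.1390459e+13 / 4046.8564 = 2.011202e+10 acre ≈ 2.011e+10 acre (4 s.f.).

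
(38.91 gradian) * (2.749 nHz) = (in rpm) 1 gradian = 0.015707963 rad, so 38.91 gradian = 38.91 * 0.015707963 = 0.61119685 rad. 1 nHz = 1e-09 Hz, so 2.749 nHz = 2.749 * 1e-09 = 2.749e-09 Hz. Combine: 0.61119685 rad * 2.749e-09 Hz = 1.6801801e-09 rad/s. 1 rpm = 0.10471976 rad/s, so 1.6801801e-09 rad/s = 1.6801801e-09 / 0.10471976 = 1.6044539e-08 rpm ≈ 1.604e-08 rpm (4 s.f.). Final answer: 1.604e-08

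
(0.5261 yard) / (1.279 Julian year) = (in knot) 2.317e-08. Check: 1 yard = 0.9144 m, so 0.5261 yard = 0.5261 * 0.9144 = 0.48106584 m. 1 Julian year = 31557600 s, so 1.279 Julian year = 1.279 * 31557600 = 40362170 s. Combine: 0.48106584 m / 40362170 s = 1.1918731e-08 m/s. 1 knot = 0.51444444 m/s, so 1.1918731e-08 m/s = 1.1918731e-08 / 0.51444444 = 2.3168159e-08 knot ≈ 2.317e-08 knot (4 s.f.).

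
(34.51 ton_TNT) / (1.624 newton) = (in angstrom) 1 ton_TNT = 4.184e+09 J, so 34.51 ton_TNT = 34.51 * 4.184e+09 = 1.4438984e+11 J. 1.624 newton = 1.624 N. Combine: 1.4438984e+11 J / 1.624 N = 8.891e+10 m. 1 angstrom = 1e-10 m, so 8.891e+10 m = 8.891e+10 / 1e-10 = 8.891e+20 angstrom. Final answer: 8.891e+20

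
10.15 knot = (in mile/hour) 1 knot = 0.51444444 m/s, so 10.15 knot = 10.15 * 0.51444444 = 5.2216111 m/s. 1 mile/hour = 0.44704 m/s, so 5.2216111 m/s = 5.2216111 / 0.44704 = 11.680411 mile/hour ≈ 11.68 mile/hour (4 s.f.). Final answer: 11.68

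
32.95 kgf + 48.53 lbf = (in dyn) 5.39e+07. Check: 1 kgf = 9.80665 N, so 32.95 kgf = 32.95 * 9.80665 = 323.12912 N. 1 lbf = 4.4482216 N, so 48.53 lbf = 48.53 * 4.4482216 = 215.87219 N. Sum: 323.12912 + 215.87219 = 539.00131 N. 1 dyn = 1e-05 N, so 539.00131 N = 539.00131 / 1e-05 = 53900131 dyn ≈ 5.39e+07 dyn (4 s.f.).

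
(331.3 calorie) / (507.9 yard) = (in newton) 1 calorie = 4.184 J, so 331.3 calorie = 331.3 * 4.184 = 1386.1592 J. 1 yard = 0.9144 m, so 507.9 yard = 507.9 * 0.9144 = 464.42376 m. Combine: 1386.1592 J / 464.42376 m = 2.9846862 N. 2.9846862 N = 2.9846862 newton ≈ 2.985 newton (4 s.f.). Final answer: 2.985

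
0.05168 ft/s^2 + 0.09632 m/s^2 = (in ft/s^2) 0.3677. Check: 1 ft/s^2 = 0.3048 m/s^2, so 0.05168 ft/s^2 = 0.05168 * 0.3048 = 0.015752064 m/s^2. 0.09632 m/s^2 is already in m/s^2. Sum: 0.015752064 + 0.09632 = 0.11207206 m/s^2. 1 ft/s^2 = 0.3048 m/s^2, so 0.11207206 m/s^2 = 0.11207206 / 0.3048 = 0.3676905 ft/s^2 ≈ 0.3677 ft/s^2 (4 s.f.).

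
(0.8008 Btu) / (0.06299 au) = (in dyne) 1 Btu = 1055.0559 J, so 0.8008 Btu = 0.8008 * 1055.0559 = 844.88873 J. 1 au = 1.4959787e+11 m, so 0.06299 au = 0.06299 * 1.4959787e+11 = 9.4231699e+09 m. Combine: 844.88873 J / 9.4231699e+09 m = 8.9660776e-08 N. 1 dyne = 1e-05 N, so 8.9660776e-08 N = 8.9660776e-08 / 1e-05 = 0.0089660776 dyne ≈ 0.008966 dyne (4 s.f.). Final answer: 0.008966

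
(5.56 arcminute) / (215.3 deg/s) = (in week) 1 arcminute = 0.00029088821 rad, so 5.56 arcminute = 5.56 * 0.00029088821 = 0.0016173384 rad. 1 deg/s = 0.017453293 rad/s, so 215.3 deg/s = 215.3 * 0.017453293 = 3.7576939 rad/s. Combine: 0.0016173384 rad / 3.7576939 rad/s = 0.00043040718 s. 1 week = 604800 s, so 0.00043040718 s = 0.00043040718 / 604800 = 7.1165209e-10 week ≈ 7.117e-10 week (4 s.f.). Final answer: 7.117e-10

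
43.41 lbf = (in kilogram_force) 1 lbf = 4.4482216 N, so 43.41 lbf = 43.41 * 4.4482216 = 193.0973 N. 1 kilogram_force = 9.80665 N, so 193.0973 N = 193.0973 / 9.80665 = 19.690445 kilogram_force ≈ 19.69 kilogram_force (4 s.f.). Final answer: 19.69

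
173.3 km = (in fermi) 1 km = 1000 m, so 173.3 km = 173.3 * 1000 = 173300 m. 1 fermi = 1e-15 m, so 173300 m = 173300 / 1e-15 = 1.733e+20 fermi. Final answer: 1.733e+20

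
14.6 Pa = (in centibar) 0.0146. Check: 1 centibar = 1000 Pa, so 14.6 Pa = 14.6 / 1000 = 0.0146 centibar.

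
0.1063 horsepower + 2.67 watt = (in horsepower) 0.1099. Check: 1 horsepower = 745.69987 W, so 0.1063 horsepower = 0.1063 * 745.69987 = 79.267896 W. 2.67 watt = 2.67 W. Sum: 79.267896 + 2.67 = 81.937896 W. 1 horsepower = 745.69987 W, so 81.937896 W = 81.937896 / 745.69987 = 0.10988053 horsepower ≈ 0.1099 horsepower (4 s.f.).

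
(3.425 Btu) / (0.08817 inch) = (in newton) 1.614e+06. Check: 1 Btu = 1055.0559 J, so 3.425 Btu = 3.425 * 1055.0559 = 3613.5663 J. 1 inch = 0.0254 m, so 0.08817 inch = 0.08817 * 0.0254 = 0.002239518 m. Combine: 3613.5663 J / 0.002239518 m = 1613546.4 N. 1613546.4 N = 1613546.4 newton ≈ 1.614e+06 newton (4 s.f.).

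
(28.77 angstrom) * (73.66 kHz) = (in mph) 1 angstrom = 1e-10 m, so 28.77 angstrom = 28.77 * 1e-10 = 2.877e-09 m. 1 kHz = 1000 Hz, so 73.66 kHz = 73.66 * 1000 = 73660 Hz. Combine: 2.877e-09 m * 73660 Hz = 0.00021191982 m/s. 1 mph = 0.44704 m/s, so 0.00021191982 m/s = 0.00021191982 / 0.44704 = 0.00047405114 mph ≈ 0.0004741 mph (4 s.f.). Final answer: 0.0004741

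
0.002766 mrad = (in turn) 4.402e-07. Check: 1 mrad = 0.001 rad, so 0.002766 mrad = 0.002766 * 0.001 = 2.766e-06 rad. 1 turn = 6.2831853 rad, so 2.766e-06 rad = 2.766e-06 / 6.2831853 = 4.4022257e-07 turn ≈ 4.402e-07 turn (4 s.f.).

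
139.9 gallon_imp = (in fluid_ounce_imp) 1 gallon_imp = 0.00454609 m^3, so 139.9 gallon_imp = 139.9 * 0.00454609 = 0.63599799 m^3. 1 fluid_ounce_imp = 2.8413063e-05 m^3, so 0.63599799 m^3 = 0.63599799 / 2.8413063e-05 = 22384 fluid_ounce_imp ≈ 2.238e+04 fluid_ounce_imp (4 s.f.). Final answer: 2.238e+04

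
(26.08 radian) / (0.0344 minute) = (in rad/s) 12.64. Check: 26.08 radian = 26.08 rad. 1 minute = 60 s, so 0.0344 minute = 0.0344 * 60 = 2.064 s. Combine: 26.08 rad / 2.064 s = 12.635659 rad/s. Result: 12.635659 rad/s ≈ 12.64 rad/s (4 s.f.).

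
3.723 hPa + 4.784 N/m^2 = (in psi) 0.05469. Check: 1 hPa = 100 Pa, so 3.723 hPa = 3.723 * 100 = 372.3 Pa. 4.784 N/m^2 = 4.784 Pa. Sum: 372.3 + 4.784 = 377.084 Pa. 1 psi = 6894.7573 Pa, so 377.084 Pa = 377.084 / 6894.7573 = 0.05469141 psi ≈ 0.05469 psi (4 s.f.).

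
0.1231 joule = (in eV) 7.683e+17. Check: 0.1231 joule = 0.1231 J. 1 eV = 1.6021766e-19 J, so 0.1231 J = 0.1231 / 1.6021766e-19 = 7.6832977e+17 eV ≈ 7.683e+17 eV (4 s.f.).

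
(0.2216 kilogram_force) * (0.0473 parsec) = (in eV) 1.98e+34. Check: 1 kilogram_force = 9.80665 N, so 0.2216 kilogram_force = 0.2216 * 9.80665 = 2.1731536 N. 1 parsec = 3.0856776e+16 m, so 0.0473 parsec = 0.0473 * 3.0856776e+16 = 1.4595255e+15 m. Combine: 2.1731536 N * 1.4595255e+15 m = 3.1717731e+15 J. 1 eV = 1.6021766e-19 J, so 3.1717731e+15 J = 3.1717731e+15 / 1.6021766e-19 = 1.9796651e+34 eV ≈ 1.98e+34 eV (4 s.f.).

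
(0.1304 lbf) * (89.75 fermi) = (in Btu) 4.934e-17. Check: 1 lbf = 4.4482216 N, so 0.1304 lbf = 0.1304 * 4.4482216 = 0.5800481 N. 1 fermi = 1e-15 m, so 89.75 fermi = 89.75 * 1e-15 = 8.975e-14 m. Combine: 0.5800481 N * 8.975e-14 m = 5.2059317e-14 J. 1 Btu = 1055.0559 J, so 5.2059317e-14 J = 5.2059317e-14 / 1055.0559 = 4.9342712e-17 Btu ≈ 4.934e-17 Btu (4 s.f.).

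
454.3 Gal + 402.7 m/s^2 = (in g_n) 1 Gal = 0.01 m/s^2, so 454.3 Gal = 454.3 * 0.01 = 4.543 m/s^2. 402.7 m/s^2 is already in m/s^2. Sum: 4.543 + 402.7 = 407.243 m/s^2. 1 g_n = 9.80665 m/s^2, so 407.243 m/s^2 = 407.243 / 9.80665 = 41.527229 g_n ≈ 41.53 g_n (4 s.f.). Final answer: 41.53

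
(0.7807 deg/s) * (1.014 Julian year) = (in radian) 1 deg/s = 0.017453293 rad/s, so 0.7807 deg/s = 0.7807 * 0.017453293 = 0.013625785 rad/s. 1 Julian year = 31557600 s, so 1.014 Julian year = 1.014 * 31557600 = 31999406 s. Combine: 0.013625785 rad/s * 31999406 s = 436017.05 rad. 436017.05 rad = 436017.05 radian ≈ 4.36e+05 radian (4 s.f.). Final answer: 4.36e+05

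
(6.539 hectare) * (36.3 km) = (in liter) 2.374e+12. Check: 1 hectare = 10000 m^2, so 6.539 hectare = 6.539 * 10000 = 65390 m^2. 1 km = 1000 m, so 36.3 km = 36.3 * 1000 = 36300 m. Combine: 65390 m^2 * 36300 m = 2.373657e+09 m^3. 1 liter = 0.001 m^3, so 2.373657e+09 m^3 = 2.373657e+09 / 0.001 = 2.373657e+12 liter ≈ 2.374e+12 liter (4 s.f.).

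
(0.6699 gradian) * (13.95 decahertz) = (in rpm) 14.02. Check: 1 gradian = 0.015707963 rad, so 0.6699 gradian = 0.6699 * 0.015707963 = 0.010522765 rad. 1 decahertz = 10 Hz, so 13.95 decahertz = 13.95 * 10 = 139.5 Hz. Combine: 0.010522765 rad * 139.5 Hz = 1.4679257 rad/s. 1 rpm = 0.10471976 rad/s, so 1.4679257 rad/s = 1.4679257 / 0.10471976 = 14.017658 rpm ≈ 14.02 rpm (4 s.f.).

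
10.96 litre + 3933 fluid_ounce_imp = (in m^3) 1 litre = 0.001 m^3, so 10.96 litre = 10.96 * 0.001 = 0.01096 m^3. 1 fluid_ounce_imp = 2.8413063e-05 m^3, so 3933 fluid_ounce_imp = 3933 * 2.8413063e-05 = 0.11174857 m^3. Sum: 0.01096 + 0.11174857 = 0.12270857 m^3. Result: 0.12270857 m^3 ≈ 0.1227 m^3 (4 s.f.). Final answer: 0.1227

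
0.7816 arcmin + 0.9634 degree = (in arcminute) 58.59. Check: 1 arcmin = 0.00029088821 rad, so 0.7816 arcmin = 0.7816 * 0.00029088821 = 0.00022735822 rad. 1 degree = 0.017453293 rad, so 0.9634 degree = 0.9634 * 0.017453293 = 0.016814502 rad. Sum: 0.00022735822 + 0.016814502 = 0.01704186 rad. 1 arcminute = 0.00029088821 rad, so 0.01704186 rad = 0.01704186 / 0.00029088821 = 58.5856 arcminute ≈ 58.59 arcminute (4 s.f.).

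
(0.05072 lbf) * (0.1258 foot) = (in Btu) 8.199e-06. Check: 1 lbf = 4.4482216 N, so 0.05072 lbf = 0.05072 * 4.4482216 = 0.2256138 N. 1 foot = 0.3048 m, so 0.1258 foot = 0.1258 * 0.3048 = 0.03834384 m. Combine: 0.2256138 N * 0.03834384 m = 0.0086508995 J. 1 Btu = 1055.0559 J, so 0.0086508995 J = 0.0086508995 / 1055.0559 = 8.1994706e-06 Btu ≈ 8.199e-06 Btu (4 s.f.).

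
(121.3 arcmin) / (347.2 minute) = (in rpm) 1 arcmin = 0.00029088821 rad, so 121.3 arcmin = 121.3 * 0.00029088821 = 0.03528474 rad. 1 minute = 60 s, so 347.2 minute = 347.2 * 60 = 20832 s. Combine: 0.03528474 rad / 20832 s = 1.6937759e-06 rad/s. 1 rpm = 0.10471976 rad/s, so 1.6937759e-06 rad/s = 1.6937759e-06 / 0.10471976 = 1.6174368e-05 rpm ≈ 1.617e-05 rpm (4 s.f.). Final answer: 1.617e-05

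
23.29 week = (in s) 1 week = 604800 s, so 23.29 week = 23.29 * 604800 = 14085792 s. Result: 14085792 s ≈ 1.409e+07 s (4 s.f.). Final answer: 1.409e+07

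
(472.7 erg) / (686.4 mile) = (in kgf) 4.364e-12. Check: 1 erg = 1e-07 J, so 472.7 erg = 472.7 * 1e-07 = 4.727e-05 J. 1 mile = 1609.344 m, so 686.4 mile = 686.4 * 1609.344 = 1104653.7 m. Combine: 4.727e-05 J / 1104653.7 m = 4.279169e-11 N. 1 kgf = 9.80665 N, so 4.279169e-11 N = 4.279169e-11 / 9.80665 = 4.363538e-12 kgf ≈ 4.364e-12 kgf (4 s.f.).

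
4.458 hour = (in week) 1 hour = 3600 s, so 4.458 hour = 4.458 * 3600 = 16048.8 s. 1 week = 604800 s, so 16048.8 s = 16048.8 / 604800 = 0.026535714 week ≈ 0.02654 week (4 s.f.). Final answer: 0.02654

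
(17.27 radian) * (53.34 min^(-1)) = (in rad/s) 15.35. Check: 17.27 radian = 17.27 rad. 1 min^(-1) = 0.016666667 Hz, so 53.34 min^(-1) = 53.34 * 0.016666667 = 0.889 Hz. Combine: 17.27 rad * 0.889 Hz = 15.35303 rad/s. Result: 15.35303 rad/s ≈ 15.35 rad/s (4 s.f.).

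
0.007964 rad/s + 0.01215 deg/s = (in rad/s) 0.008176. Check: 0.007964 rad/s is already in rad/s. 1 deg/s = 0.017453293 rad/s, so 0.01215 deg/s = 0.01215 * 0.017453293 = 0.0002120575 rad/s. Sum: 0.007964 + 0.0002120575 = 0.0081760575 rad/s. Result: 0.0081760575 rad/s ≈ 0.008176 rad/s (4 s.f.).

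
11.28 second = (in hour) 11.28 second = 11.28 s. 1 hour = 3600 s, so 11.28 s = 11.28 / 3600 = 0.0031333333 hour ≈ 0.003133 hour (4 s.f.). Final answer: 0.003133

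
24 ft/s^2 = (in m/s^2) 1 ft/s^2 = 0.3048 m/s^2, so 24 ft/s^2 = 24 * 0.3048 = 7.3152 m/s^2. Result: 7.3152 m/s^2 ≈ 7.315 m/s^2 (4 s.f.). Final answer: 7.315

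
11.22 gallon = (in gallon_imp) 9.343. Check: 1 gallon = 0.0037854118 m^3, so 11.22 gallon = 11.22 * 0.0037854118 = 0.04247232 m^3. 1 gallon_imp = 0.00454609 m^3, so 0.04247232 m^3 = 0.04247232 / 0.00454609 = 9.3426044 gallon_imp ≈ 9.343 gallon_imp (4 s.f.).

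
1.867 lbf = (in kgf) 1 lbf = 4.4482216 N, so 1.867 lbf = 1.867 * 4.4482216 = 8.3048298 N. 1 kgf = 9.80665 N, so 8.3048298 N = 8.3048298 / 9.80665 = 0.84685695 kgf ≈ 0.8469 kgf (4 s.f.). Final answer: 0.8469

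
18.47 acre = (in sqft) 8.046e+05. Check: 1 acre = 4046.8564 m^2, so 18.47 acre = 18.47 * 4046.8564 = 74745.438 m^2. 1 sqft = 0.09290304 m^2, so 74745.438 m^2 = 74745.438 / 0.09290304 = 804553.2 sqft ≈ 8.046e+05 sqft (4 s.f.).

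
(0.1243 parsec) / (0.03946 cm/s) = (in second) 9.72e+18. Check: 1 parsec = 3.0856776e+16 m, so 0.1243 parsec = 0.1243 * 3.0856776e+16 = 3.8354972e+15 m. 1 cm/s = 0.01 m/s, so 0.03946 cm/s = 0.03946 * 0.01 = 0.0003946 m/s. Combine: 3.8354972e+15 m / 0.0003946 m/s = 9.7199626e+18 s. 9.7199626e+18 s = 9.7199626e+18 second ≈ 9.72e+18 second (4 s.f.).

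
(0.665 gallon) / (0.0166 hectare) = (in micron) 1 gallon = 0.0037854118 m^3, so 0.665 gallon = 0.665 * 0.0037854118 = 0.0025172988 m^3. 1 hectare = 10000 m^2, so 0.0166 hectare = 0.0166 * 10000 = 166 m^2. Combine: 0.0025172988 m^3 / 166 m^2 = 1.5164451e-05 m. 1 micron = 1e-06 m, so 1.5164451e-05 m = 1.5164451e-05 / 1e-06 = 15.164451 micron ≈ 15.16 micron (4 s.f.). Final answer: 15.16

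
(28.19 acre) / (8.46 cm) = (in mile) 1 acre = 4046.8564 m^2, so 28.19 acre = 28.19 * 4046.8564 = 114080.88 m^2. 1 cm = 0.01 m, so 8.46 cm = 8.46 * 0.01 = 0.0846 m. Combine: 114080.88 m^2 / 0.0846 m = 1348473.8 m. 1 mile = 1609.344 m, so 1348473.8 m = 1348473.8 / 1609.344 = 837.90277 mile ≈ 837.9 mile (4 s.f.). Final answer: 837.9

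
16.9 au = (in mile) 1 au = 1.4959787e+11 m, so 16.9 au = 16.9 * 1.4959787e+11 = 2.528204e+12 m. 1 mile = 1609.344 m, so 2.528204e+12 m = 2.528204e+12 / 1609.344 = 1.5709531e+09 mile ≈ 1.571e+09 mile (4 s.f.). Final answer: 1.571e+09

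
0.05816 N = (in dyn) 1 dyn = 1e-05 N, so 0.05816 N = 0.05816 / 1e-05 = 5816 dyn. Final answer: 5816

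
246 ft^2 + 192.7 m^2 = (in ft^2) 2320. Check: 1 ft^2 = 0.09290304 m^2, so 246 ft^2 = 246 * 0.09290304 = 22.854148 m^2. 192.7 m^2 is already in m^2. Sum: 22.854148 + 192.7 = 215.55415 m^2. 1 ft^2 = 0.09290304 m^2, so 215.55415 m^2 = 215.55415 / 0.09290304 = 2320.2055 ft^2 ≈ 2320 ft^2 (4 s.f.).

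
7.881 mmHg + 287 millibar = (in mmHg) 223.1. Check: 1 mmHg = 133.32237 Pa, so 7.881 mmHg = 7.881 * 133.32237 = 1050.7136 Pa. 1 millibar = 100 Pa, so 287 millibar = 287 * 100 = 28700 Pa. Sum: 1050.7136 + 28700 = 29750.714 Pa. 1 mmHg = 133.32237 Pa, so 29750.714 Pa = 29750.714 / 133.32237 = 223.1487 mmHg ≈ 223.1 mmHg (4 s.f.).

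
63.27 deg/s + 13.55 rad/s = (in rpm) 139.9. Check: 1 deg/s = 0.017453293 rad/s, so 63.27 deg/s = 63.27 * 0.017453293 = 1.1042698 rad/s. 13.55 rad/s is already in rad/s. Sum: 1.1042698 + 13.55 = 14.65427 rad/s. 1 rpm = 0.10471976 rad/s, so 14.65427 rad/s = 14.65427 / 0.10471976 = 139.93797 rpm ≈ 139.9 rpm (4 s.f.).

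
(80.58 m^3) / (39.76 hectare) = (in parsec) 80.58 m^3 is already in m^3. 1 hectare = 10000 m^2, so 39.76 hectare = 39.76 * 10000 = 397600 m^2. Combine: 80.58 m^3 / 397600 m^2 = 0.000202666 m. 1 parsec = 3.0856776e+16 m, so 0.000202666 m = 0.000202666 / 3.0856776e+16 = 6.5679576e-21 parsec ≈ 6.568e-21 parsec (4 s.f.). Final answer: 6.568e-21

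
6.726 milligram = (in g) 0.006726. Check: 1 milligram = 1e-06 kg, so 6.726 milligram = 6.726 * 1e-06 = 6.726e-06 kg. 1 g = 0.001 kg, so 6.726e-06 kg = 6.726e-06 / 0.001 = 0.006726 g.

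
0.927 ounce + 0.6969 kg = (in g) 723.2. Check: 1 ounce = 0.028349523 kg, so 0.927 ounce = 0.927 * 0.028349523 = 0.026280008 kg. 0.6969 kg is already in kg. Sum: 0.026280008 + 0.6969 = 0.72318001 kg. 1 g = 0.001 kg, so 0.72318001 kg = 0.72318001 / 0.001 = 723.18001 g ≈ 723.2 g (4 s.f.).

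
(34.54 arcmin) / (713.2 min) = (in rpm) 2.242e-06. Check: 1 arcmin = 0.00029088821 rad, so 34.54 arcmin = 34.54 * 0.00029088821 = 0.010047279 rad. 1 min = 60 s, so 713.2 min = 713.2 * 60 = 42792 s. Combine: 0.010047279 rad / 42792 s = 2.3479339e-07 rad/s. 1 rpm = 0.10471976 rad/s, so 2.3479339e-07 rad/s = 2.3479339e-07 / 0.10471976 = 2.2421117e-06 rpm ≈ 2.242e-06 rpm (4 s.f.).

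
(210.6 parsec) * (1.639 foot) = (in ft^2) 1 parsec = 3.0856776e+16 m, so 210.6 parsec = 210.6 * 3.0856776e+16 = 6.498437e+18 m. 1 foot = 0.3048 m, so 1.639 foot = 1.639 * 0.3048 = 0.4995672 m. Combine: 6.498437e+18 m * 0.4995672 m = 3.246406e+18 m^2. 1 ft^2 = 0.09290304 m^2, so 3.246406e+18 m^2 = 3.246406e+18 / 0.09290304 = 3.4944023e+19 ft^2 ≈ 3.494e+19 ft^2 (4 s.f.). Final answer: 3.494e+19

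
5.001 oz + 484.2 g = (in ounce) 1 oz = 0.028349523 kg, so 5.001 oz = 5.001 * 0.028349523 = 0.14177597 kg. 1 g = 0.001 kg, so 484.2 g = 484.2 * 0.001 = 0.4842 kg. Sum: 0.14177597 + 0.4842 = 0.62597597 kg. 1 ounce = 0.028349523 kg, so 0.62597597 kg = 0.62597597 / 0.028349523 = 22.080652 ounce ≈ 22.08 ounce (4 s.f.). Final answer: 22.08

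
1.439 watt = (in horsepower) 1.439 watt = 1.439 W. 1 horsepower = 745.69987 W, so 1.439 W = 1.439 / 745.69987 = 0.0019297308 horsepower ≈ 0.00193 horsepower (4 s.f.). Final answer: 0.00193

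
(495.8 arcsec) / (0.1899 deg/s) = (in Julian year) 1 arcsec = 4.8481368e-06 rad, so 495.8 arcsec = 495.8 * 4.8481368e-06 = 0.0024037062 rad. 1 deg/s = 0.017453293 rad/s, so 0.1899 deg/s = 0.1899 * 0.017453293 = 0.0033143802 rad/s. Combine: 0.0024037062 rad / 0.0033143802 rad/s = 0.7252355 s. 1 Julian year = 31557600 s, so 0.7252355 s = 0.7252355 / 31557600 = 2.2981326e-08 Julian year ≈ 2.298e-08 Julian year (4 s.f.). Final answer: 2.298e-08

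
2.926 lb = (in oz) 46.82. Check: 1 lb = 0.45359237 kg, so 2.926 lb = 2.926 * 0.45359237 = 1.3272113 kg. 1 oz = 0.028349523 kg, so 1.3272113 kg = 1.3272113 / 0.028349523 = 46.816 oz ≈ 46.82 oz (4 s.f.).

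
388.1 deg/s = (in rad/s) 6.774. Check: 1 deg/s = 0.017453293 rad/s, so 388.1 deg/s = 388.1 * 0.017453293 = 6.7736228 rad/s. Result: 6.7736228 rad/s ≈ 6.774 rad/s (4 s.f.).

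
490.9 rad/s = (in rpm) 4688. Check: 1 rpm = 0.10471976 rad/s, so 490.9 rad/s = 490.9 / 0.10471976 = 4687.7497 rpm ≈ 4688 rpm (4 s.f.).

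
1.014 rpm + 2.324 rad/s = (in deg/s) 1 rpm = 0.10471976 rad/s, so 1.014 rpm = 1.014 * 0.10471976 = 0.10618583 rad/s. 2.324 rad/s is already in rad/s. Sum: 0.10618583 + 2.324 = 2.4301858 rad/s. 1 deg/s = 0.017453293 rad/s, so 2.4301858 rad/s = 2.4301858 / 0.017453293 = 139.23939 deg/s ≈ 139.2 deg/s (4 s.f.). Final answer: 139.2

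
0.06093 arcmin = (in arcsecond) 3.656. Check: 1 arcmin = 0.00029088821 rad, so 0.06093 arcmin = 0.06093 * 0.00029088821 = 1.7723819e-05 rad. 1 arcsecond = 4.8481368e-06 rad, so 1.7723819e-05 rad = 1.7723819e-05 / 4.8481368e-06 = 3.6558 arcsecond ≈ 3.656 arcsecond (4 s.f.).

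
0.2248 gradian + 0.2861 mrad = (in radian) 0.003817. Check: 1 gradian = 0.015707963 rad, so 0.2248 gradian = 0.2248 * 0.015707963 = 0.0035311501 rad. 1 mrad = 0.001 rad, so 0.2861 mrad = 0.2861 * 0.001 = 0.0002861 rad. Sum: 0.0035311501 + 0.0002861 = 0.0038172501 rad. 0.0038172501 rad = 0.0038172501 radian ≈ 0.003817 radian (4 s.f.).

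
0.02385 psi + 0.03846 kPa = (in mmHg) 1.522. Check: 1 psi = 6894.7573 Pa, so 0.02385 psi = 0.02385 * 6894.7573 = 164.43996 Pa. 1 kPa = 1000 Pa, so 0.03846 kPa = 0.03846 * 1000 = 38.46 Pa. Sum: 164.43996 + 38.46 = 202.89996 Pa. 1 mmHg = 133.32237 Pa, so 202.89996 Pa = 202.89996 / 133.32237 = 1.5218749 mmHg ≈ 1.522 mmHg (4 s.f.).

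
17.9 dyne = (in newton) 0.000179. Check: 1 dyne = 1e-05 N, so 17.9 dyne = 17.9 * 1e-05 = 0.000179 N. 0.000179 N = 0.000179 newton.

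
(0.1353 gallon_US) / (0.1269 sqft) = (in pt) 123.1. Check: 1 gallon_US = 0.0037854118 m^3, so 0.1353 gallon_US = 0.1353 * 0.0037854118 = 0.00051216621 m^3. 1 sqft = 0.09290304 m^2, so 0.1269 sqft = 0.1269 * 0.09290304 = 0.011789396 m^2. Combine: 0.00051216621 m^3 / 0.011789396 m^2 = 0.043442957 m. 1 pt = 0.00035277778 m, so 0.043442957 m = 0.043442957 / 0.00035277778 = 123.14539 pt ≈ 123.1 pt (4 s.f.).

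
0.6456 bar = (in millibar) 645.6. Check: 1 bar = 100000 Pa, so 0.6456 bar = 0.6456 * 100000 = 64560 Pa. 1 millibar = 100 Pa, so 64560 Pa = 64560 / 100 = 645.6 millibar.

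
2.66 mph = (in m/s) 1.189. Check: 1 mph = 0.44704 m/s, so 2.66 mph = 2.66 * 0.44704 = 1.1891264 m/s. Result: 1.1891264 m/s ≈ 1.189 m/s (4 s.f.).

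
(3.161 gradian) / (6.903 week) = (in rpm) 1 gradian = 0.015707963 rad, so 3.161 gradian = 3.161 * 0.015707963 = 0.049652872 rad. 1 week = 604800 s, so 6.903 week = 6.903 * 604800 = 4174934.4 s. Combine: 0.049652872 rad / 4174934.4 s = 1.189309e-08 rad/s. 1 rpm = 0.10471976 rad/s, so 1.189309e-08 rad/s = 1.189309e-08 / 0.10471976 = 1.1357065e-07 rpm ≈ 1.136e-07 rpm (4 s.f.). Final answer: 1.136e-07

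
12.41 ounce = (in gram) 1 ounce = 0.028349523 kg, so 12.41 ounce = 12.41 * 0.028349523 = 0.35181758 kg. 1 gram = 0.001 kg, so 0.35181758 kg = 0.35181758 / 0.001 = 351.81758 gram ≈ 351.8 gram (4 s.f.). Final answer: 351.8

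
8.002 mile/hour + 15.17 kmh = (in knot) 15.14. Check: 1 mile/hour = 0.44704 m/s, so 8.002 mile/hour = 8.002 * 0.44704 = 3.5772141 m/s. 1 kmh = 0.27777778 m/s, so 15.17 kmh = 15.17 * 0.27777778 = 4.2138889 m/s. Sum: 3.5772141 + 4.2138889 = 7.791103 m/s. 1 knot = 0.51444444 m/s, so 7.791103 m/s = 7.791103 / 0.51444444 = 15.144693 knot ≈ 15.14 knot (4 s.f.).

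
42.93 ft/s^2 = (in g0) 1.334. Check: 1 ft/s^2 = 0.3048 m/s^2, so 42.93 ft/s^2 = 42.93 * 0.3048 = 13.085064 m/s^2. 1 g0 = 9.80665 m/s^2, so 13.085064 m/s^2 = 13.085064 / 9.80665 = 1.3343052 g0 ≈ 1.334 g0 (4 s.f.).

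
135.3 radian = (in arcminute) 135.3 radian = 135.3 rad. 1 arcminute = 0.00029088821 rad, so 135.3 rad = 135.3 / 0.00029088821 = 465127.14 arcminute ≈ 4.651e+05 arcminute (4 s.f.). Final answer: 4.651e+05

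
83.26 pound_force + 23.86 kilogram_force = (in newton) 1 pound_force = 4.4482216 N, so 83.26 pound_force = 83.26 * 4.4482216 = 370.35893 N. 1 kilogram_force = 9.80665 N, so 23.86 kilogram_force = 23.86 * 9.80665 = 233.98667 N. Sum: 370.35893 + 233.98667 = 604.3456 N. 604.3456 N = 604.3456 newton ≈ 604.3 newton (4 s.f.). Final answer: 604.3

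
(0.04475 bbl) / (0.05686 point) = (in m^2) 1 bbl = 0.15898729 m^3, so 0.04475 bbl = 0.04475 * 0.15898729 = 0.0071146814 m^3. 1 point = 0.00035277778 m, so 0.05686 point = 0.05686 * 0.00035277778 = 2.0058944e-05 m. Combine: 0.0071146814 m^3 / 2.0058944e-05 m = 354.68873 m^2. Result: 354.68873 m^2 ≈ 354.7 m^2 (4 s.f.). Final answer: 354.7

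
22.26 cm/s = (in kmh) 1 cm/s = 0.01 m/s, so 22.26 cm/s = 22.26 * 0.01 = 0.2226 m/s. 1 kmh = 0.27777778 m/s, so 0.2226 m/s = 0.2226 / 0.27777778 = 0.80136 kmh ≈ 0.8014 kmh (4 s.f.). Final answer: 0.8014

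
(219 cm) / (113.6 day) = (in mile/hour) 1 cm = 0.01 m, so 219 cm = 219 * 0.01 = 2.19 m. 1 day = 86400 s, so 113.6 day = 113.6 * 86400 = 9815040 s. Combine: 2.19 m / 9815040 s = 2.2312696e-07 m/s. 1 mile/hour = 0.44704 m/s, so 2.2312696e-07 m/s = 2.2312696e-07 / 0.44704 = 4.9912079e-07 mile/hour ≈ 4.991e-07 mile/hour (4 s.f.). Final answer: 4.991e-07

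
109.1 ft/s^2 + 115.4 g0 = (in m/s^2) 1 ft/s^2 = 0.3048 m/s^2, so 109.1 ft/s^2 = 109.1 * 0.3048 = 33.25368 m/s^2. 1 g0 = 9.80665 m/s^2, so 115.4 g0 = 115.4 * 9.80665 = 1131.6874 m/s^2. Sum: 33.25368 + 1131.6874 = 1164.9411 m/s^2. Result: 1164.9411 m/s^2 ≈ 1165 m/s^2 (4 s.f.). Final answer: 1165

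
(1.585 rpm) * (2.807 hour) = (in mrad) 1 rpm = 0.10471976 rad/s, so 1.585 rpm = 1.585 * 0.10471976 = 0.16598081 rad/s. 1 hour = 3600 s, so 2.807 hour = 2.807 * 3600 = 10105.2 s. Combine: 0.16598081 rad/s * 10105.2 s = 1677.2693 rad. 1 mrad = 0.001 rad, so 1677.2693 rad = 1677.2693 / 0.001 = 1677269.3 mrad ≈ 1.677e+06 mrad (4 s.f.). Final answer: 1.677e+06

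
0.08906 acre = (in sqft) 3879. Check: 1 acre = 4046.8564 m^2, so 0.08906 acre = 0.08906 * 4046.8564 = 360.41303 m^2. 1 sqft = 0.09290304 m^2, so 360.41303 m^2 = 360.41303 / 0.09290304 = 3879.4536 sqft ≈ 3879 sqft (4 s.f.).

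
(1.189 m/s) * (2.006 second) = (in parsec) 1.189 m/s is already in m/s. 2.006 second = 2.006 s. Combine: 1.189 m/s * 2.006 s = 2.385134 m. 1 parsec = 3.0856776e+16 m, so 2.385134 m = 2.385134 / 3.0856776e+16 = 7.7296929e-17 parsec ≈ 7.73e-17 parsec (4 s.f.). Final answer: 7.73e-17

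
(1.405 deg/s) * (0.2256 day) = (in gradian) 3.043e+04. Check: 1 deg/s = 0.017453293 rad/s, so 1.405 deg/s = 1.405 * 0.017453293 = 0.024521876 rad/s. 1 day = 86400 s, so 0.2256 day = 0.2256 * 86400 = 19491.84 s. Combine: 0.024521876 rad/s * 19491.84 s = 477.97648 rad. 1 gradian = 0.015707963 rad, so 477.97648 rad = 477.97648 / 0.015707963 = 30428.928 gradian ≈ 3.043e+04 gradian (4 s.f.).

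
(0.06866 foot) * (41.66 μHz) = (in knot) 1.695e-06. Check: 1 foot = 0.3048 m, so 0.06866 foot = 0.06866 * 0.3048 = 0.020927568 m. 1 μHz = 1e-06 Hz, so 41.66 μHz = 41.66 * 1e-06 = 4.166e-05 Hz. Combine: 0.020927568 m * 4.166e-05 Hz = 8.7184248e-07 m/s. 1 knot = 0.51444444 m/s, so 8.7184248e-07 m/s = 8.7184248e-07 / 0.51444444 = 1.6947262e-06 knot ≈ 1.695e-06 knot (4 s.f.).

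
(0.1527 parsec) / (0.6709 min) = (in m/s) 1.171e+14. Check: 1 parsec = 3.0856776e+16 m, so 0.1527 parsec = 0.1527 * 3.0856776e+16 = 4.7118297e+15 m. 1 min = 60 s, so 0.6709 min = 0.6709 * 60 = 40.254 s. Combine: 4.7118297e+15 m / 40.254 s = 1.1705246e+14 m/s. Result: 1.1705246e+14 m/s ≈ 1.171e+14 m/s (4 s.f.).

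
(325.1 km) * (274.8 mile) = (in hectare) 1 km = 1000 m, so 325.1 km = 325.1 * 1000 = 325100 m. 1 mile = 1609.344 m, so 274.8 mile = 274.8 * 1609.344 = 442247.73 m. Combine: 325100 m * 442247.73 m = 1.4377474e+11 m^2. 1 hectare = 10000 m^2, so 1.4377474e+11 m^2 = 1.4377474e+11 / 10000 = 14377474 hectare ≈ 1.438e+07 hectare (4 s.f.). Final answer: 1.438e+07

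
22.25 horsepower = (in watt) 1.659e+04. Check: 1 horsepower = 745.69987 W, so 22.25 horsepower = 22.25 * 745.69987 = 16591.822 W. 16591.822 W = 16591.822 watt ≈ 1.659e+04 watt (4 s.f.).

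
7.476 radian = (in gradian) 7.476 radian = 7.476 rad. 1 gradian = 0.015707963 rad, so 7.476 rad = 7.476 / 0.015707963 = 475.93694 gradian ≈ 475.9 gradian (4 s.f.). Final answer: 475.9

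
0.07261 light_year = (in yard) 7.513e+14. Check: 1 light_year = 9.4607305e+15 m, so 0.07261 light_year = 0.07261 * 9.4607305e+15 = 6.8694364e+14 m. 1 yard = 0.9144 m, so 6.8694364e+14 m = 6.8694364e+14 / 0.9144 = 7.512507e+14 yard ≈ 7.513e+14 yard (4 s.f.).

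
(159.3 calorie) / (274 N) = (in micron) 2.433e+06. Check: 1 calorie = 4.184 J, so 159.3 calorie = 159.3 * 4.184 = 666.5112 J. 274 N is already in N. Combine: 666.5112 J / 274 N = 2.4325226 m. 1 micron = 1e-06 m, so 2.4325226 m = 2.4325226 / 1e-06 = 2432522.6 micron ≈ 2.433e+06 micron (4 s.f.).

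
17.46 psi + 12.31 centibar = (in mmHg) 1 psi = 6894.7573 Pa, so 17.46 psi = 17.46 * 6894.7573 = 120382.46 Pa. 1 centibar = 1000 Pa, so 12.31 centibar = 12.31 * 1000 = 12310 Pa. Sum: 120382.46 + 12310 = 132692.46 Pa. 1 mmHg = 133.32237 Pa, so 132692.46 Pa = 132692.46 / 133.32237 = 995.27532 mmHg ≈ 995.3 mmHg (4 s.f.). Final answer: 995.3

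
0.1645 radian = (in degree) 0.1645 radian = 0.1645 rad. 1 degree = 0.017453293 rad, so 0.1645 rad = 0.1645 / 0.017453293 = 9.4251557 degree ≈ 9.425 degree (4 s.f.). Final answer: 9.425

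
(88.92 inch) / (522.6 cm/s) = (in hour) 0.00012. Check: 1 inch = 0.0254 m, so 88.92 inch = 88.92 * 0.0254 = 2.258568 m. 1 cm/s = 0.01 m/s, so 522.6 cm/s = 522.6 * 0.01 = 5.226 m/s. Combine: 2.258568 m / 5.226 m/s = 0.4321791 s. 1 hour = 3600 s, so 0.4321791 s = 0.4321791 / 3600 = 0.00012004975 hour ≈ 0.00012 hour (4 s.f.).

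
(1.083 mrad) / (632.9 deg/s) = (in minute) 1.634e-06. Check: 1 mrad = 0.001 rad, so 1.083 mrad = 1.083 * 0.001 = 0.001083 rad. 1 deg/s = 0.017453293 rad/s, so 632.9 deg/s = 632.9 * 0.017453293 = 11.046189 rad/s. Combine: 0.001083 rad / 11.046189 rad/s = 9.8042865e-05 s. 1 minute = 60 s, so 9.8042865e-05 s = 9.8042865e-05 / 60 = 1.6340477e-06 minute ≈ 1.634e-06 minute (4 s.f.).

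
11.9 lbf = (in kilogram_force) 1 lbf = 4.4482216 N, so 11.9 lbf = 11.9 * 4.4482216 = 52.933837 N. 1 kilogram_force = 9.80665 N, so 52.933837 N = 52.933837 / 9.80665 = 5.3977492 kilogram_force ≈ 5.398 kilogram_force (4 s.f.). Final answer: 5.398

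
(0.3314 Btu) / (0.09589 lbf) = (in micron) 1 Btu = 1055.0559 J, so 0.3314 Btu = 0.3314 * 1055.0559 = 349.64551 J. 1 lbf = 4.4482216 N, so 0.09589 lbf = 0.09589 * 4.4482216 = 0.42653997 N. Combine: 349.64551 J / 0.42653997 N = 819.72508 m. 1 micron = 1e-06 m, so 819.72508 m = 819.72508 / 1e-06 = 8.1972508e+08 micron ≈ 8.197e+08 micron (4 s.f.). Final answer: 8.197e+08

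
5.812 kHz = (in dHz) 1 kHz = 1000 Hz, so 5.812 kHz = 5.812 * 1000 = 5812 Hz. 1 dHz = 0.1 Hz, so 5812 Hz = 5812 / 0.1 = 58120 dHz ≈ 5.812e+04 dHz (4 s.f.). Final answer: 5.812e+04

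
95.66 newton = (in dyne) 95.66 newton = 95.66 N. 1 dyne = 1e-05 N, so 95.66 N = 95.66 / 1e-05 = 9566000 dyne ≈ 9.566e+06 dyne (4 s.f.). Final answer: 9.566e+06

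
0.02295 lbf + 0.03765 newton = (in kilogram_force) 0.01425. Check: 1 lbf = 4.4482216 N, so 0.02295 lbf = 0.02295 * 4.4482216 = 0.10208669 N. 0.03765 newton = 0.03765 N. Sum: 0.10208669 + 0.03765 = 0.13973669 N. 1 kilogram_force = 9.80665 N, so 0.13973669 N = 0.13973669 / 9.80665 = 0.014249176 kilogram_force ≈ 0.01425 kilogram_force (4 s.f.).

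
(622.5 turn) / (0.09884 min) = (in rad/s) 659.5. Check: 1 turn = 6.2831853 rad, so 622.5 turn = 622.5 * 6.2831853 = 3911.2829 rad. 1 min = 60 s, so 0.09884 min = 0.09884 * 60 = 5.9304 s. Combine: 3911.2829 rad / 5.9304 s = 659.53104 rad/s. Result: 659.53104 rad/s ≈ 659.5 rad/s (4 s.f.).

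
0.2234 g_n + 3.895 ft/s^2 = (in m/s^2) 1 g_n = 9.80665 m/s^2, so 0.2234 g_n = 0.2234 * 9.80665 = 2.1908056 m/s^2. 1 ft/s^2 = 0.3048 m/s^2, so 3.895 ft/s^2 = 3.895 * 0.3048 = 1.187196 m/s^2. Sum: 2.1908056 + 1.187196 = 3.3780016 m/s^2. Result: 3.3780016 m/s^2 ≈ 3.378 m/s^2 (4 s.f.). Final answer: 3.378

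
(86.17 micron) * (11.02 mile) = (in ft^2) 16.45. Check: 1 micron = 1e-06 m, so 86.17 micron = 86.17 * 1e-06 = 8.617e-05 m. 1 mile = 1609.344 m, so 11.02 mile = 11.02 * 1609.344 = 17734.971 m. Combine: 8.617e-05 m * 17734.971 m = 1.5282224 m^2. 1 ft^2 = 0.09290304 m^2, so 1.5282224 m^2 = 1.5282224 / 0.09290304 = 16.449649 ft^2 ≈ 16.45 ft^2 (4 s.f.).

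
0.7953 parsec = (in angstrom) 2.454e+26. Check: 1 parsec = 3.0856776e+16 m, so 0.7953 parsec = 0.7953 * 3.0856776e+16 = 2.4540394e+16 m. 1 angstrom = 1e-10 m, so 2.4540394e+16 m = 2.4540394e+16 / 1e-10 = 2.4540394e+26 angstrom ≈ 2.454e+26 angstrom (4 s.f.).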